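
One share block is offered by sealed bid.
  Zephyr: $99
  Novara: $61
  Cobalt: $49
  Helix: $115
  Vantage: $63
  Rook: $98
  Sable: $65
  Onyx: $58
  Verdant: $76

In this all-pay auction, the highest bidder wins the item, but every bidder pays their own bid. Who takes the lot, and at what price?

Helix pays $115

Rule: the highest bidder wins the item, but every bidder pays their own bid.
Sorting bids: 115 (Helix) > 99 (Zephyr) > 98 (Rook) > 76 (Verdant) > 65 (Sable) > 63 (Vantage) > …
Helix wins with the top bid; all bids are sunk regardless.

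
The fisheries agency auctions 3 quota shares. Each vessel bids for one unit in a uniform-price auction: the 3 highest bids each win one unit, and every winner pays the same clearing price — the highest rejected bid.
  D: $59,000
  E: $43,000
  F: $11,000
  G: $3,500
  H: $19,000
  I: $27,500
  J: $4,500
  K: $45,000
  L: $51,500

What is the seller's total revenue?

Total revenue: $129,000

Sorting: 59,000 (D), 51,500 (L), 45,000 (K), 43,000 (E), 27,500 (I), …
The 3 highest are D, L, K.
Highest unsuccessful bid: $43,000 → clearing price.
Total revenue = 3 × $43,000 = $129,000.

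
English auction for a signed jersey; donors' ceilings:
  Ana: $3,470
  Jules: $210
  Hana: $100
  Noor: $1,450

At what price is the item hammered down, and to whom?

Ana wins at $1,450

Rule: the price rises until one bidder remains; the winner pays the price at which the last rival dropped out.
Limits ranked: 3,470 (Ana) > 1,450 (Noor) > 210 (Jules) > 100 (Hana)
Noor is the last rival to drop out, at $1,450; Ana remains and wins at that price.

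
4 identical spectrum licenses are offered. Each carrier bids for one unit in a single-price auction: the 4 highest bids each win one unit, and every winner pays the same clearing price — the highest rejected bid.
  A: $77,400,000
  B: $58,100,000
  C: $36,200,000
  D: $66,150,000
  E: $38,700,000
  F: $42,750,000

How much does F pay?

Sorting: 77,400,000 (A), 66,150,000 (D), 58,100,000 (B), 42,750,000 (F), 38,700,000 (E), 36,200,000 (C)
Winners (4 units): A, D, B, F.
Highest unsuccessful bid: $38,700,000 → clearing price.
F wins → pays $38,700,000.

F pays $38,700,000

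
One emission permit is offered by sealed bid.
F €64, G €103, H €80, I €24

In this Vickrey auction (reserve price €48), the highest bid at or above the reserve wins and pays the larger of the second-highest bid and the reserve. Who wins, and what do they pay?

Bids ranked: 103 (G) > 80 (H) > 64 (F) > 24 (I)
G has the top bid at or above the reserve (€103).
Second-highest bid €80 exceeds the reserve €48 → payment €80.

G pays €80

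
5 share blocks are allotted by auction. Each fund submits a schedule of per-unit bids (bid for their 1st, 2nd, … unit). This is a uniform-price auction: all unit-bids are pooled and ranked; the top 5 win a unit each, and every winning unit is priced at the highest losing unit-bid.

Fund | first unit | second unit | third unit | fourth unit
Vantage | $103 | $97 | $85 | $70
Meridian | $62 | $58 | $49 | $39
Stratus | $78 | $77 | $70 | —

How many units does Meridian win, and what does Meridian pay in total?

Meridian: 0 units, pays $0

All unit-bids, highest first — top 5: 103 (Vantage-1), 97 (Vantage-2), 85 (Vantage-3), 78 (Stratus-1), 77 (Stratus-2)
The (k+1)-th unit-bid is $70.
Meridian wins 0 unit(s) at $70 each.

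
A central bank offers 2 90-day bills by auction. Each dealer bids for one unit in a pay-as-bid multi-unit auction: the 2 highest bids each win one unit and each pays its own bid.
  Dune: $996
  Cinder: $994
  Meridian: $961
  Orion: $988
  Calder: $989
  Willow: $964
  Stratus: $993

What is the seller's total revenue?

Bids ranked high→low: 996 (Dune), 994 (Cinder), 993 (Stratus), 989 (Calder), …
The 2 highest are Dune, Cinder.
Total revenue = 996 + 994 = $1,990.

Total revenue: $1,990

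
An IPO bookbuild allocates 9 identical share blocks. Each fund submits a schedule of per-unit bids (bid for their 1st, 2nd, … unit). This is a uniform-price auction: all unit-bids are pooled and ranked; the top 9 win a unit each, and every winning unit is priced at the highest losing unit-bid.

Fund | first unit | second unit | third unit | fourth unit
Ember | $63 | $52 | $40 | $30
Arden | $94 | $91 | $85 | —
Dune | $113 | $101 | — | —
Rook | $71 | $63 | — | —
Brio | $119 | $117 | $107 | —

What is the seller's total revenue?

Total revenue: $567

Pooled unit-bids ranked (top 9): 119 (Brio-1), 117 (Brio-2), 113 (Dune-1), 107 (Brio-3), 101 (Dune-2), 94 (Arden-1), 91 (Arden-2), 85 (Arden-3), 71 (Rook-1)
First bid not allocated: $63.
Allocation: Arden 3, Brio 3, Dune 2, Rook 1. Every unit priced at $63.
Revenue = 9 × 63 = $567.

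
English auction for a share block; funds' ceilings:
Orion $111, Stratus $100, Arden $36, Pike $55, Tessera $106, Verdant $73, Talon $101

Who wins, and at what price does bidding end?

Ascending (English) auction: the price rises until one bidder remains; the winner pays the price at which the last rival dropped out.
Limits ranked: 111 (Orion) > 106 (Tessera) > 101 (Talon) > 100 (Stratus) > 73 (Verdant) > 55 (Pike) > …
Once the price passes $106, only Orion is left; the hammer falls at Tessera's limit of $106.

Orion wins at $106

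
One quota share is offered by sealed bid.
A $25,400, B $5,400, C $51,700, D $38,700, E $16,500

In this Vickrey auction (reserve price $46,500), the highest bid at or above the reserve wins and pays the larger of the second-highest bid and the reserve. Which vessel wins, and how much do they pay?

Vickrey auction (reserve price $46,500): the highest bid at or above the reserve wins and pays the larger of the second-highest bid and the reserve.
Sorting bids: 51,700 (C) > 38,700 (D) > 25,400 (A) > 16,500 (E) > 5,400 (B)
C has the top bid at or above the reserve ($51,700).
Second-highest bid $38,700 is below the reserve $46,500, so the reserve binds → payment $46,500.

C pays $46,500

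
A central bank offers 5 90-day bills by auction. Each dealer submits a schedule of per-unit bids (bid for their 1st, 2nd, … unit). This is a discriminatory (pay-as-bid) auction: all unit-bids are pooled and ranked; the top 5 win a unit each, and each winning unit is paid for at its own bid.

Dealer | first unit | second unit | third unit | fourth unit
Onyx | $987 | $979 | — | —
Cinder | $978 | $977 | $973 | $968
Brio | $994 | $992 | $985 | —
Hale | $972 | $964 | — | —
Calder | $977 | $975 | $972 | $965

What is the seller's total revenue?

Pooled unit-bids ranked (top 5): 994 (Brio-1), 992 (Brio-2), 987 (Onyx-1), 985 (Brio-3), 979 (Onyx-2)
Next rejected bid: $978 (not a price — pay-as-bid).
Each winning unit pays its own bid.
Revenue = 994 + 992 + 987 + 985 + 979 = $4,937.

Total revenue: $4,937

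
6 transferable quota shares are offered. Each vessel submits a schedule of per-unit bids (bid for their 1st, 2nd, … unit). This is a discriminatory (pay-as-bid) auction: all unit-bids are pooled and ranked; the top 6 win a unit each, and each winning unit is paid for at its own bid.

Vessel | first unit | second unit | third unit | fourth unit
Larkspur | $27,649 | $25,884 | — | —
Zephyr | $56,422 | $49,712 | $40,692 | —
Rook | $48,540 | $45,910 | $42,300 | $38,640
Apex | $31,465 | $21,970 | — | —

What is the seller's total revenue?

Total revenue: $283,576

Merging the schedules and taking the best 6: 56,422 (Zephyr-1), 49,712 (Zephyr-2), 48,540 (Rook-1), 45,910 (Rook-2), 42,300 (Rook-3), 40,692 (Zephyr-3)
Next rejected bid: $38,640 (not a price — pay-as-bid).
Each winning unit pays its own bid.
Revenue = 56,422 + 49,712 + 48,540 + 45,910 + 42,300 + 40,692 = $283,576.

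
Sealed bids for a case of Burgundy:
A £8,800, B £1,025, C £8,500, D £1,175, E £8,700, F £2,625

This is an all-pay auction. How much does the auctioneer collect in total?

Sorting bids: 8,800 (A) > 8,700 (E) > 8,500 (C) > 2,625 (F) > 1,175 (D) > 1,025 (B)
A wins with the top bid; all bids are sunk regardless.
Every bidder forfeits their bid regardless of winning.
Revenue = 8,800 + 1,025 + 8,500 + 1,175 + 8,700 + 2,625 = £30,825.

Total revenue: £30,825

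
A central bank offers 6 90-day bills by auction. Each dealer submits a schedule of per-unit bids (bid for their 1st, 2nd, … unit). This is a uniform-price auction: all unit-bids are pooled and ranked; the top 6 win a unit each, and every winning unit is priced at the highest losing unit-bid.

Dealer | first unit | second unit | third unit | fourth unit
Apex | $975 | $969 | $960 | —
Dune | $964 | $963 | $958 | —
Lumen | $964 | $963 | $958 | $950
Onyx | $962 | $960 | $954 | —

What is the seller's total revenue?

Pooled unit-bids ranked (top 6): 975 (Apex-1), 969 (Apex-2), 964 (Dune-1), 964 (Lumen-1), 963 (Dune-2), 963 (Lumen-2)
The (k+1)-th unit-bid is $962.
Allocation: Apex 2, Dune 2, Lumen 2. Every unit priced at $962.
Revenue = 6 × 962 = $5,772.

Total revenue: $5,772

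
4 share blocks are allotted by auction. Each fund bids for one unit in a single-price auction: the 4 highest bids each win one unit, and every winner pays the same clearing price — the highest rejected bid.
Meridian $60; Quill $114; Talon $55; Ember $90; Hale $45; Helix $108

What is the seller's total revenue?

Total revenue: $220

Sorting: 114 (Quill), 108 (Helix), 90 (Ember), 60 (Meridian), 55 (Talon), 45 (Hale)
Top 4: Quill, Helix, Ember, Meridian.
Clearing price = highest rejected bid = $55.
Total revenue = 4 × $55 = $220.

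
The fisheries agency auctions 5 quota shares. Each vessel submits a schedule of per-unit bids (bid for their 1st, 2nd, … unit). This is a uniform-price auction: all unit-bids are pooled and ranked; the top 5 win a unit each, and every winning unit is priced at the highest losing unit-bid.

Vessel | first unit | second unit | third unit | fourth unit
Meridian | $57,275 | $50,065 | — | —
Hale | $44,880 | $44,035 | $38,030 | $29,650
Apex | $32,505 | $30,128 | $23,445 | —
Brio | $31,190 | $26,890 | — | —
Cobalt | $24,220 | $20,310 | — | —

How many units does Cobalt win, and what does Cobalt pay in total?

Merging the schedules and taking the best 5: 57,275 (Meridian-1), 50,065 (Meridian-2), 44,880 (Hale-1), 44,035 (Hale-2), 38,030 (Hale-3)
The (k+1)-th unit-bid is $32,505.
Cobalt wins 0 unit(s) at $32,505 each.

Cobalt: 0 units, pays $0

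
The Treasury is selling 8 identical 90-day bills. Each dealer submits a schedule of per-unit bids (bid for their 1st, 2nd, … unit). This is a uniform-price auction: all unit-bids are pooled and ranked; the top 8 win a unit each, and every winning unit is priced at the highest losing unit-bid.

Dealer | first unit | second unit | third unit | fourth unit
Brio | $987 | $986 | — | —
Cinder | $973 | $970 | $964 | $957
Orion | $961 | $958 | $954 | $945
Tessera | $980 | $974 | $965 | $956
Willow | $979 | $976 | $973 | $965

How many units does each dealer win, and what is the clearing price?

All unit-bids, highest first — top 8: 987 (Brio-1), 986 (Brio-2), 980 (Tessera-1), 979 (Willow-1), 976 (Willow-2), 974 (Tessera-2), 973 (Cinder-1), 973 (Willow-3)
Highest rejected unit-bid = $970.
Allocation: Brio 2, Cinder 1, Tessera 2, Willow 3.

Brio 2, Cinder 1, Tessera 2, Willow 3; clearing price $970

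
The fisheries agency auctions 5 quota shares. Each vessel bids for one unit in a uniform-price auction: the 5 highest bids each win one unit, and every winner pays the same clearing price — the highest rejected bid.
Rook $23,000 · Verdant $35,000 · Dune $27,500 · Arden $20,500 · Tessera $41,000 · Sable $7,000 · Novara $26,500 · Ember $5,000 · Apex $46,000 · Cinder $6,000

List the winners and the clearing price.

Apex, Tessera, Verdant, Dune, Novara; each pays $23,000

Sorting: 46,000 (Apex), 41,000 (Tessera), 35,000 (Verdant), 27,500 (Dune), 26,500 (Novara), 23,000 (Rook), 20,500 (Arden), …
Top 5: Apex, Tessera, Verdant, Dune, Novara.
Clearing price = highest rejected bid = $23,000.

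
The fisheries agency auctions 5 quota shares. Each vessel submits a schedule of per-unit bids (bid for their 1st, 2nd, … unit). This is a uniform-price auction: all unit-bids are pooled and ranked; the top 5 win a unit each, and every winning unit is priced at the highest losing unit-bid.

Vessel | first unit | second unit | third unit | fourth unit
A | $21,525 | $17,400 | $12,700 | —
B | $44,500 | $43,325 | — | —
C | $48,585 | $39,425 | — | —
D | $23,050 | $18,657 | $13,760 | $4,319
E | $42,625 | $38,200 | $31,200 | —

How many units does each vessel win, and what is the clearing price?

B 2, C 2, E 1; clearing price $38,200

All unit-bids, highest first — top 5: 48,585 (C-1), 44,500 (B-1), 43,325 (B-2), 42,625 (E-1), 39,425 (C-2)
Highest rejected unit-bid = $38,200.
Allocation: B 2, C 2, E 1.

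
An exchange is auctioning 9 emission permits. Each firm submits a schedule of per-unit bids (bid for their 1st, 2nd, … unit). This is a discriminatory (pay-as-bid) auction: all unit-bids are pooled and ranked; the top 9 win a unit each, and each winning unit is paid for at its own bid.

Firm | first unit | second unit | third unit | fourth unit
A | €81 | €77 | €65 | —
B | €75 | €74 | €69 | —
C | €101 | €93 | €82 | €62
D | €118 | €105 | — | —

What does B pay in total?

Merging the schedules and taking the best 9: 118 (D-1), 105 (D-2), 101 (C-1), 93 (C-2), 82 (C-3), 81 (A-1), 77 (A-2), 75 (B-1), 74 (B-2)
Next rejected bid: €69 (not a price — pay-as-bid).
B's winning unit-bids: 75 + 74 = €149.

B pays €149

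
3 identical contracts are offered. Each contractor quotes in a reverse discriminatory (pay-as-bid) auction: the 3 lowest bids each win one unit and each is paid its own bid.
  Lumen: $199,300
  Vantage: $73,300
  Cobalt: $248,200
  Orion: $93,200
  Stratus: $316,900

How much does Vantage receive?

Sorting: 73,300 (Vantage), 93,200 (Orion), 199,300 (Lumen), 248,200 (Cobalt), 316,900 (Stratus)
Lowest 3: Vantage, Orion, Lumen.
Vantage wins → own bid $73,300.

Vantage is paid $73,300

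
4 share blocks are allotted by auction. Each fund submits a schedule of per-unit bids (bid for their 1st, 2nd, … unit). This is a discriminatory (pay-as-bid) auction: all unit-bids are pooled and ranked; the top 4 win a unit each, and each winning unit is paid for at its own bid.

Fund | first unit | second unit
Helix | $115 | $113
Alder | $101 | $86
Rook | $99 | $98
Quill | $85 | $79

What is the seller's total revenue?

Total revenue: $428

Pooled unit-bids ranked (top 4): 115 (Helix-1), 113 (Helix-2), 101 (Alder-1), 99 (Rook-1)
Next rejected bid: $98 (not a price — pay-as-bid).
Each winning unit pays its own bid.
Revenue = 115 + 113 + 101 + 99 = $428.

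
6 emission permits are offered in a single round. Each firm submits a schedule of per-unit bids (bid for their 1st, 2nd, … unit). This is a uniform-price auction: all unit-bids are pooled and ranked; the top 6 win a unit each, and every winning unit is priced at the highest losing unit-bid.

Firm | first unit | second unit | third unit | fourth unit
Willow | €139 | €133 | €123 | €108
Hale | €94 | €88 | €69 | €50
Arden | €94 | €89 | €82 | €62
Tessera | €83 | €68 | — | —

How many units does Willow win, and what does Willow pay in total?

Willow: 4 units, pays €356

Pooled unit-bids ranked (top 6): 139 (Willow-1), 133 (Willow-2), 123 (Willow-3), 108 (Willow-4), 94 (Hale-1), 94 (Arden-1)
Highest rejected unit-bid = €89.
Willow wins 4 unit(s) at €89 each.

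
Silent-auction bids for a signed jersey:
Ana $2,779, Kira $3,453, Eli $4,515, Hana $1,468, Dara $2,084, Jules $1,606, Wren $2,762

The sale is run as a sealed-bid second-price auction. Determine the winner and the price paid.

Eli pays $3,453

Sealed-bid second-price auction: the highest bidder wins and pays the second-highest bid.
Sorting bids: 4,515 (Eli) > 3,453 (Kira) > 2,779 (Ana) > 2,762 (Wren) > 2,084 (Dara) > 1,606 (Jules) > …
Eli is highest; pays the second-highest bid, $3,453.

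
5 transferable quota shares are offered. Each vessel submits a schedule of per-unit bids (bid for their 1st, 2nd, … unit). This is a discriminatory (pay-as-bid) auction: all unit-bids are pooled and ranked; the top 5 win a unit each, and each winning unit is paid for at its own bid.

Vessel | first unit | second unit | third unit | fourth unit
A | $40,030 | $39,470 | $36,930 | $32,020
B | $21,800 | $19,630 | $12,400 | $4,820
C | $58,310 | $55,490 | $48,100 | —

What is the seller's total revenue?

Merging the schedules and taking the best 5: 58,310 (C-1), 55,490 (C-2), 48,100 (C-3), 40,030 (A-1), 39,470 (A-2)
Next rejected bid: $36,930 (not a price — pay-as-bid).
Each winning unit pays its own bid.
Revenue = 58,310 + 55,490 + 48,100 + 40,030 + 39,470 = $241,400.

Total revenue: $241,400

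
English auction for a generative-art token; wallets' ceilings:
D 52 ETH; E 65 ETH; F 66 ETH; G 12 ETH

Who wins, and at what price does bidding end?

Sorting limits: 66 (F) > 65 (E) > 52 (D) > 12 (G)
E is the last rival to drop out, at 65 ETH; F remains and wins at that price.

F wins at 65 ETH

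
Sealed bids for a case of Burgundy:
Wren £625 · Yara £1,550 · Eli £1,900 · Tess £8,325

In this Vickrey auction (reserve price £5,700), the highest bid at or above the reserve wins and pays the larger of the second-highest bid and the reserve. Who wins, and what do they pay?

Rule: the highest bid at or above the reserve wins and pays the larger of the second-highest bid and the reserve.
Sorting bids: 8,325 (Tess) > 1,900 (Eli) > 1,550 (Yara) > 625 (Wren)
Tess has the top bid at or above the reserve (£8,325).
max(second-highest £1,900, reserve £5,700) = £5,700.

Tess pays £5,700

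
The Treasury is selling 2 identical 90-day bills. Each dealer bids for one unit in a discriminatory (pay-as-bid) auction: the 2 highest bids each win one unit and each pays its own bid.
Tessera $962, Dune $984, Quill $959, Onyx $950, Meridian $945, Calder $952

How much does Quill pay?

Quill pays $0

Ordering the bids: 984 (Dune), 962 (Tessera), 959 (Quill), 952 (Calder), …
The 2 highest are Dune, Tessera.
Quill does not win → $0.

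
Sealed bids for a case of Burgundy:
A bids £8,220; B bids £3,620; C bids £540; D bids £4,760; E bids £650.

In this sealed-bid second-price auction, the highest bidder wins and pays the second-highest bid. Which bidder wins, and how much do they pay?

A pays £4,760

Rule: the highest bidder wins and pays the second-highest bid.
Sorting bids: 8,220 (A) > 4,760 (D) > 3,620 (B) > 650 (E) > 540 (C)
Second-price: A pays D's bid of £4,760.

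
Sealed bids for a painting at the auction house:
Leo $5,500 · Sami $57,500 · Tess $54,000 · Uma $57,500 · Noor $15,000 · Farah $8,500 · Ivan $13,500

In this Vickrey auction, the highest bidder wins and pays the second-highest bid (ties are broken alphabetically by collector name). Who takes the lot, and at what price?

Bids in order: 57,500 (Sami) > 57,500 (Uma) > 54,000 (Tess) > 15,000 (Noor) > 13,500 (Ivan) > 8,500 (Farah) > …
Sami and Uma tie at $57,500; tie-break gives it to Sami.
Second-price: Sami pays Uma's bid of $57,500.

Sami pays $57,500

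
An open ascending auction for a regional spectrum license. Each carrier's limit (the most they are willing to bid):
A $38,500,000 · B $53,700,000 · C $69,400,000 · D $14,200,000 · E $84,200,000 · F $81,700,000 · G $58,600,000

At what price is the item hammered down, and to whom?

E wins at $81,700,000

Open ascending-bid auction: the price rises until one bidder remains; the winner pays the price at which the last rival dropped out.
Limits in order: 84,200,000 (E) > 81,700,000 (F) > 69,400,000 (C) > 58,600,000 (G) > 53,700,000 (B) > 38,500,000 (A) > …
Bidding ends when F exits at $81,700,000; E takes it.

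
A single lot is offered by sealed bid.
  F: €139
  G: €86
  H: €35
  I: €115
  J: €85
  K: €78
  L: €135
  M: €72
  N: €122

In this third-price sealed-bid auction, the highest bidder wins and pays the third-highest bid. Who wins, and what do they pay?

F pays €122

Sorting bids: 139 (F) > 135 (L) > 122 (N) > 115 (I) > 86 (G) > 85 (J) > …
F is highest; pays the third-highest bid, €122.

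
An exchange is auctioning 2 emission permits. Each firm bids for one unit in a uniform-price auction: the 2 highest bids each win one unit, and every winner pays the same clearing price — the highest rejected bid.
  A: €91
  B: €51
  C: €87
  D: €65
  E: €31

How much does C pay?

Sorting: 91 (A), 87 (C), 65 (D), 51 (B), …
The 2 highest are A, C.
Highest unsuccessful bid: €65 → clearing price.
C wins → pays €65.

C pays €65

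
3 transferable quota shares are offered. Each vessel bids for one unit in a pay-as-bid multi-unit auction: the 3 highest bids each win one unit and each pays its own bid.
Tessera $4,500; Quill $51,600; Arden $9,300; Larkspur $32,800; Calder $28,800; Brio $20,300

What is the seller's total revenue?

Total revenue: $113,200

Sorting: 51,600 (Quill), 32,800 (Larkspur), 28,800 (Calder), 20,300 (Brio), 9,300 (Arden), …
Winners (3 units): Quill, Larkspur, Calder.
Total revenue = 51,600 + 32,800 + 28,800 = $113,200.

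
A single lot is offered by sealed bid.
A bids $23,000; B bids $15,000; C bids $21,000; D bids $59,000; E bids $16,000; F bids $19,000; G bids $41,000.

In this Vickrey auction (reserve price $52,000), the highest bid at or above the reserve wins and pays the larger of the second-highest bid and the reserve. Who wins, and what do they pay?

Rule: the highest bid at or above the reserve wins and pays the larger of the second-highest bid and the reserve.
Sorting bids: 59,000 (D) > 41,000 (G) > 23,000 (A) > 21,000 (C) > 19,000 (F) > 16,000 (E) > …
Highest eligible bid: D at $59,000.
Second-highest bid $41,000 is below the reserve $52,000, so the reserve binds → payment $52,000.

D pays $52,000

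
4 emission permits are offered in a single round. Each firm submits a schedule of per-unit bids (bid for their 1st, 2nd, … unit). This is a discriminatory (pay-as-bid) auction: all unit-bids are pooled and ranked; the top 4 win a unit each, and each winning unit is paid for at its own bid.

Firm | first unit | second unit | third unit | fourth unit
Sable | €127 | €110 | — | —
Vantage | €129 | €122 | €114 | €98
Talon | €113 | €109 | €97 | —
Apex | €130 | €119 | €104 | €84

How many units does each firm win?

Merging the schedules and taking the best 4: 130 (Apex-1), 129 (Vantage-1), 127 (Sable-1), 122 (Vantage-2)
Next rejected bid: €119 (not a price — pay-as-bid).
Allocation: Apex 1, Sable 1, Vantage 2.

Apex 1, Sable 1, Vantage 2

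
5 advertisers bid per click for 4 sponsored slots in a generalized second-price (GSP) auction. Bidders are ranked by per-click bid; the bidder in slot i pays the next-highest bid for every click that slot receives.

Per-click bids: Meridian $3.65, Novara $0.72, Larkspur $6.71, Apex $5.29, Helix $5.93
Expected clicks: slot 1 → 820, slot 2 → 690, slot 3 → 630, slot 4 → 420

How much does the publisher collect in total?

Total revenue: $11114.60

Per-click bids in order: $6.71 (Larkspur) > $5.93 (Helix) > $5.29 (Apex) > $3.65 (Meridian) > $0.72 (Novara)
Slot 1: Larkspur pays $5.93 × 820 = $4862.60
Slot 2: Helix pays $5.29 × 690 = $3650.10
Slot 3: Apex pays $3.65 × 630 = $2299.50
Slot 4: Meridian pays $0.72 × 420 = $302.40
Total = $11114.60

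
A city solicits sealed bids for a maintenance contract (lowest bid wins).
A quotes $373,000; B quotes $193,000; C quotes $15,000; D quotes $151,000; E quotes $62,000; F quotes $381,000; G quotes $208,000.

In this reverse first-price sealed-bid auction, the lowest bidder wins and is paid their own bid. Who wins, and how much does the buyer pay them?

Rule: the lowest bidder wins and is paid their own bid.
Bids in order: 15,000 (C) < 62,000 (E) < 151,000 (D) < 193,000 (B) < 208,000 (G) < 373,000 (A) < …
First-price: C is paid what they bid, $15,000.

C is paid $15,000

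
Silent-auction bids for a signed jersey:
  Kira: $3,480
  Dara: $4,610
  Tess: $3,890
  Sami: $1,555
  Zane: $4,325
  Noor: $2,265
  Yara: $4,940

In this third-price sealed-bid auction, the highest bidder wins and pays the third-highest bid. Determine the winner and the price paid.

Yara pays $4,325

Sorting bids: 4,940 (Yara) > 4,610 (Dara) > 4,325 (Zane) > 3,890 (Tess) > 3,480 (Kira) > 2,265 (Noor) > …
Yara wins; payment is bid #3 in the ranking = $4,325.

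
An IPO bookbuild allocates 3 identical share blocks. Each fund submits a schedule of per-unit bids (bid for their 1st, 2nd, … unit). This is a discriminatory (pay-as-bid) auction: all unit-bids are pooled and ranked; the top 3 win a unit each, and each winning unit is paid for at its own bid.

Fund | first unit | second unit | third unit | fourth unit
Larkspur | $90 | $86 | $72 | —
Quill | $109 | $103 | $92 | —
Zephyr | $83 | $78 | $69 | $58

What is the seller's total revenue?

All unit-bids, highest first — top 3: 109 (Quill-1), 103 (Quill-2), 92 (Quill-3)
Next rejected bid: $90 (not a price — pay-as-bid).
Each winning unit pays its own bid.
Revenue = 109 + 103 + 92 = $304.

Total revenue: $304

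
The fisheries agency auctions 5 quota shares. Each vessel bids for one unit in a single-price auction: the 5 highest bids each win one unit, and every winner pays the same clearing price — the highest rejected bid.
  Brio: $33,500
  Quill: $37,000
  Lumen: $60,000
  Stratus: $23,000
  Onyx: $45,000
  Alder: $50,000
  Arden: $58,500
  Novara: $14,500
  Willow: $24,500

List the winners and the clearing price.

Sorting: 60,000 (Lumen), 58,500 (Arden), 50,000 (Alder), 45,000 (Onyx), 37,000 (Quill), 33,500 (Brio), 24,500 (Willow), …
The 5 highest are Lumen, Arden, Alder, Onyx, Quill.
Highest unsuccessful bid: $33,500 → clearing price.

Lumen, Arden, Alder, Onyx, Quill; each pays $33,500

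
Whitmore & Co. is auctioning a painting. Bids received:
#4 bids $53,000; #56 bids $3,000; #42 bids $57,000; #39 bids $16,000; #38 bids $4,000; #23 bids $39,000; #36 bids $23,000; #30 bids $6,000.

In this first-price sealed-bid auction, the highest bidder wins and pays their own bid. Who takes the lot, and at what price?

#42 pays $57,000

Bids in order: 57,000 (#42) > 53,000 (#4) > 39,000 (#23) > 23,000 (#36) > 16,000 (#39) > 6,000 (#30) > …
#42 has the highest bid and pays exactly that: $57,000.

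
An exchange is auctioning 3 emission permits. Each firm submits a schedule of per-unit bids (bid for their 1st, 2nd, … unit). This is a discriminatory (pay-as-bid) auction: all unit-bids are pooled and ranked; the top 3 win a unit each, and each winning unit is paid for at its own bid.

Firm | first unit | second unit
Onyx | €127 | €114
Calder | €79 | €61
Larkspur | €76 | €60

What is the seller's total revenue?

Total revenue: €320

All unit-bids, highest first — top 3: 127 (Onyx-1), 114 (Onyx-2), 79 (Calder-1)
Next rejected bid: €76 (not a price — pay-as-bid).
Each winning unit pays its own bid.
Revenue = 127 + 114 + 79 = €320.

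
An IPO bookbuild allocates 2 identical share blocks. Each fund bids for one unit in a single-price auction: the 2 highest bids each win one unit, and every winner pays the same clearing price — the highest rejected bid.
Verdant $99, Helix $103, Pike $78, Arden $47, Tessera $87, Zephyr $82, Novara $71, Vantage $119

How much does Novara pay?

Novara pays $0

Ordering the bids: 119 (Vantage), 103 (Helix), 99 (Verdant), 87 (Tessera), …
Top 2: Vantage, Helix.
Highest unsuccessful bid: $99 → clearing price.
Novara does not win → pays $0.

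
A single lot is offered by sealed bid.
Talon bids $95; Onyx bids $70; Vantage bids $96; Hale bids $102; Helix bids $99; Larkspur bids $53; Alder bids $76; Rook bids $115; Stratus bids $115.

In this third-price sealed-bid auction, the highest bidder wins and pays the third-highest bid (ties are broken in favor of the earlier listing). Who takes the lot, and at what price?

Bids ranked: 115 (Rook) > 115 (Stratus) > 102 (Hale) > 99 (Helix) > 96 (Vantage) > 95 (Talon) > …
Tie at $115 → Rook wins by tie-break.
Rook is highest; pays the third-highest bid, $102.

Rook pays $102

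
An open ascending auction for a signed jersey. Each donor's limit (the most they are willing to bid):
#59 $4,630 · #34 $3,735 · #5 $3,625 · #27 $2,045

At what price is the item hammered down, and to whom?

Rule: the price rises until one bidder remains; the winner pays the price at which the last rival dropped out.
Limits in order: 4,630 (#59) > 3,735 (#34) > 3,625 (#5) > 2,045 (#27)
Once the price passes $3,735, only #59 is left; the hammer falls at #34's limit of $3,735.

#59 wins at $3,735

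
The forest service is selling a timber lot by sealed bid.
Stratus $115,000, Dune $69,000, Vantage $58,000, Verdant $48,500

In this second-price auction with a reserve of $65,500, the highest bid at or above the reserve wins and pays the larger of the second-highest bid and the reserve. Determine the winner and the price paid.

Stratus pays $69,000

Second-price auction with a reserve of $65,500: the highest bid at or above the reserve wins and pays the larger of the second-highest bid and the reserve.
Sorting bids: 115,000 (Stratus) > 69,000 (Dune) > 58,000 (Vantage) > 48,500 (Verdant)
Stratus has the top bid at or above the reserve ($115,000).
Second-highest bid $69,000 exceeds the reserve $65,500 → payment $69,000.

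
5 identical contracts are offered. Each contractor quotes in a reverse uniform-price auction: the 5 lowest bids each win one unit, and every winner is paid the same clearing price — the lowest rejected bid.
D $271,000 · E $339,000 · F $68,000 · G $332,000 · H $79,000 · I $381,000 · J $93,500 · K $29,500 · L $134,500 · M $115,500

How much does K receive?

K is paid $134,500

Sorting: 29,500 (K), 68,000 (F), 79,000 (H), 93,500 (J), 115,500 (M), 134,500 (L), 271,000 (D), …
Lowest 5: K, F, H, J, M.
Lowest unsuccessful bid: $134,500 → clearing price.
K wins → is paid $134,500.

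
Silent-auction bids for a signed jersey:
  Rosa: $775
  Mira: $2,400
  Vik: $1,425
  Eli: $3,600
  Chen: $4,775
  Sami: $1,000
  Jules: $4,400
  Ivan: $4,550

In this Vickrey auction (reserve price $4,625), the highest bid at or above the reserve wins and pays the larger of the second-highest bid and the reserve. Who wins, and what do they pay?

Chen pays $4,625

Vickrey auction (reserve price $4,625): the highest bid at or above the reserve wins and pays the larger of the second-highest bid and the reserve.
Bids ranked: 4,775 (Chen) > 4,550 (Ivan) > 4,400 (Jules) > 3,600 (Eli) > 2,400 (Mira) > 1,425 (Vik) > …
Chen has the top bid at or above the reserve ($4,775).
max(second-highest $4,550, reserve $4,625) = $4,625.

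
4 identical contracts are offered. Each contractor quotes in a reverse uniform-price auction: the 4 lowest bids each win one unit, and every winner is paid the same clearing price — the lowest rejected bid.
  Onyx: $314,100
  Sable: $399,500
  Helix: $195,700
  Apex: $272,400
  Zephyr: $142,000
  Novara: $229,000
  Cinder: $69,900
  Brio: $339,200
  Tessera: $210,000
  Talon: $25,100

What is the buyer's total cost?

Ordering the bids: 25,100 (Talon), 69,900 (Cinder), 142,000 (Zephyr), 195,700 (Helix), 210,000 (Tessera), 229,000 (Novara), …
Winners (4 units): Talon, Cinder, Zephyr, Helix.
Lowest unsuccessful bid: $210,000 → clearing price.
Total cost = 4 × $210,000 = $840,000.

Total cost: $840,000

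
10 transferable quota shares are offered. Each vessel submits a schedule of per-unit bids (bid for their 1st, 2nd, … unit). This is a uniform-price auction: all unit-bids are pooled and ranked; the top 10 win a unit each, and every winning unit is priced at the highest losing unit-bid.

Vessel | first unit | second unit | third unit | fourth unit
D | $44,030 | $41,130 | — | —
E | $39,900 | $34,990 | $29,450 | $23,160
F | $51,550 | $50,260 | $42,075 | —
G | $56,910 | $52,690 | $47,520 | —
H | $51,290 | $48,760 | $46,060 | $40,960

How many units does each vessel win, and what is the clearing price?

D 1, F 3, G 3, H 3; clearing price $41,130

All unit-bids, highest first — top 10: 56,910 (G-1), 52,690 (G-2), 51,550 (F-1), 51,290 (H-1), 50,260 (F-2), 48,760 (H-2), 47,520 (G-3), 46,060 (H-3), 44,030 (D-1), 42,075 (F-3)
Highest rejected unit-bid = $41,130.
Allocation: D 1, F 3, G 3, H 3.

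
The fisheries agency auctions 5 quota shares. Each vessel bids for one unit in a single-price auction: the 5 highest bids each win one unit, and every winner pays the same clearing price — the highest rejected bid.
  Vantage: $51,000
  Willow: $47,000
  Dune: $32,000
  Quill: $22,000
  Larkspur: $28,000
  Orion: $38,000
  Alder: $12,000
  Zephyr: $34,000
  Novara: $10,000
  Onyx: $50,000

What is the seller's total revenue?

Total revenue: $160,000

Sorting: 51,000 (Vantage), 50,000 (Onyx), 47,000 (Willow), 38,000 (Orion), 34,000 (Zephyr), 32,000 (Dune), 28,000 (Larkspur), …
Winners (5 units): Vantage, Onyx, Willow, Orion, Zephyr.
First losing bid is Dune's $32,000, which sets the uniform price.
Total revenue = 5 × $32,000 = $160,000.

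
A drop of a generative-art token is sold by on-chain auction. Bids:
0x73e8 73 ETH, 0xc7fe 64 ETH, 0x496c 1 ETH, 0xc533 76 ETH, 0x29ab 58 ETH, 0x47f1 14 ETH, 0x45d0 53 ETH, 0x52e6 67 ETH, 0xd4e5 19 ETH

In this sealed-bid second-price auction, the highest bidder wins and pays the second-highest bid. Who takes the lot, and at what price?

Bids ranked: 76 (0xc533) > 73 (0x73e8) > 67 (0x52e6) > 64 (0xc7fe) > 58 (0x29ab) > 53 (0x45d0) > …
0xc533 is highest; pays the second-highest bid, 73 ETH.

0xc533 pays 73 ETH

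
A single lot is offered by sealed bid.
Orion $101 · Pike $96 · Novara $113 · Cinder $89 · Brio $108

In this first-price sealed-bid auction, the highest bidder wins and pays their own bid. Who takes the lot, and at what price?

Novara pays $113

Bids ranked: 113 (Novara) > 108 (Brio) > 101 (Orion) > 96 (Pike) > 89 (Cinder)
Novara has the highest bid and pays exactly that: $113.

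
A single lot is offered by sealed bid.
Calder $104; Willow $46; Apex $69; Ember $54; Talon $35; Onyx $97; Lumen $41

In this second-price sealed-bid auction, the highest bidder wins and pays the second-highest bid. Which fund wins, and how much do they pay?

Sorting bids: 104 (Calder) > 97 (Onyx) > 69 (Apex) > 54 (Ember) > 46 (Willow) > 41 (Lumen) > …
Calder wins with the highest bid; price is set by the runner-up at $97.

Calder pays $97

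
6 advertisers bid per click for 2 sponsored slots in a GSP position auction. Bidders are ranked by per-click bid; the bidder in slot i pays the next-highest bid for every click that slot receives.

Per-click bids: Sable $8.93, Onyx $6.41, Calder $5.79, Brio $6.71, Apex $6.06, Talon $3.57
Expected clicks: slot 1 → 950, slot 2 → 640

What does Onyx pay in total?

Onyx pays $0.00

Ranked by bid: $8.93 (Sable) > $6.71 (Brio) > $6.41 (Onyx) > …
Onyx ranks below slot 2 → no slot, pays nothing.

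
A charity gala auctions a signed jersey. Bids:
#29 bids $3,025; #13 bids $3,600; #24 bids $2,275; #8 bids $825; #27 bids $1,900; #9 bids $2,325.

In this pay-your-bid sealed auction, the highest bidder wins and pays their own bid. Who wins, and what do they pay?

#13 pays $3,600

Sorting bids: 3,600 (#13) > 3,025 (#29) > 2,325 (#9) > 2,275 (#24) > 1,900 (#27) > 825 (#8)
#13 is highest → pays own bid, $3,600.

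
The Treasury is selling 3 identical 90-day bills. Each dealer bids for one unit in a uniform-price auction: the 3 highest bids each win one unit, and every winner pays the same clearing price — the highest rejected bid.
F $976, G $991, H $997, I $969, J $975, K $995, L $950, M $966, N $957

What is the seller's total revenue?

Total revenue: $2,928

Ordering the bids: 997 (H), 995 (K), 991 (G), 976 (F), 975 (J), …
The 3 highest are H, K, G.
Clearing price = highest rejected bid = $976.
Total revenue = 3 × $976 = $2,928.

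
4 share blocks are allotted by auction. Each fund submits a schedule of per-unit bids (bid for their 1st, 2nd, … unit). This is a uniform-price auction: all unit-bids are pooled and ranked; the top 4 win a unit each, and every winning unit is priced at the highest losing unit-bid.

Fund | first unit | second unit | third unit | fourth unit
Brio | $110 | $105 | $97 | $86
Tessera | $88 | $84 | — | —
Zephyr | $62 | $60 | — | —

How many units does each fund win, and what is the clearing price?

Brio 3, Tessera 1; clearing price $86

All unit-bids, highest first — top 4: 110 (Brio-1), 105 (Brio-2), 97 (Brio-3), 88 (Tessera-1)
The (k+1)-th unit-bid is $86.
Allocation: Brio 3, Tessera 1.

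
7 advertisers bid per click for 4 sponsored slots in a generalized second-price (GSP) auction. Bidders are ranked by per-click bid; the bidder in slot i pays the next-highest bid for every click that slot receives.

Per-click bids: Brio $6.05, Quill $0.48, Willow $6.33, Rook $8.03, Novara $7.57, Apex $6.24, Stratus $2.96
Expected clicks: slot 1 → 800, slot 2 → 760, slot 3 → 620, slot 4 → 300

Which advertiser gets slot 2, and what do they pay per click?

Sorting advertisers: $8.03 (Rook) > $7.57 (Novara) > $6.33 (Willow) > $6.24 (Apex) > $6.05 (Brio) > …
Slot 2 goes to the second-ranked bidder, Novara, who pays the next bid down: $6.33/click.

Novara; $6.33 per click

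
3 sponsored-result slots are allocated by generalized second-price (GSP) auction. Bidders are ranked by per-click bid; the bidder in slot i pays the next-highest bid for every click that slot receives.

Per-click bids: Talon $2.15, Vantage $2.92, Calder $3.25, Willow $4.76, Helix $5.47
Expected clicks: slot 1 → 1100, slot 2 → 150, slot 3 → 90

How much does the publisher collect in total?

Total revenue: $5986.30

Sorting advertisers: $5.47 (Helix) > $4.76 (Willow) > $3.25 (Calder) > $2.92 (Vantage) > …
Slot 1: Helix pays $4.76 × 1100 = $5236.00
Slot 2: Willow pays $3.25 × 150 = $487.50
Slot 3: Calder pays $2.92 × 90 = $262.80
Total = $5986.30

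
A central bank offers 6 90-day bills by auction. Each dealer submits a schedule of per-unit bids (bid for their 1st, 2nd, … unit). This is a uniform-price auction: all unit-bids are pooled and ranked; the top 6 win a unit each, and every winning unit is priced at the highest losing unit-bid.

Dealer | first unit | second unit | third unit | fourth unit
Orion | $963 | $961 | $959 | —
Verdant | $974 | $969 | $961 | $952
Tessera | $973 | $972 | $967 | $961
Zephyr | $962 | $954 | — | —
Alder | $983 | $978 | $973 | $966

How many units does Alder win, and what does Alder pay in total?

Alder: 3 units, pays $2,907

Merging the schedules and taking the best 6: 983 (Alder-1), 978 (Alder-2), 974 (Verdant-1), 973 (Tessera-1), 973 (Alder-3), 972 (Tessera-2)
Highest rejected unit-bid = $969.
Alder wins 3 unit(s) at $969 each.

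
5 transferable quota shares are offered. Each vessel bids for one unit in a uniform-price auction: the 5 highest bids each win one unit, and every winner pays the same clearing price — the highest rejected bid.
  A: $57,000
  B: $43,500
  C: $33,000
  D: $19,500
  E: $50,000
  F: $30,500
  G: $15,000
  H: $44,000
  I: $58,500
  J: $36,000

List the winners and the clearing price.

Sorting: 58,500 (I), 57,000 (A), 50,000 (E), 44,000 (H), 43,500 (B), 36,000 (J), 33,000 (C), …
The 5 highest are I, A, E, H, B.
Highest unsuccessful bid: $36,000 → clearing price.

I, A, E, H, B; each pays $36,000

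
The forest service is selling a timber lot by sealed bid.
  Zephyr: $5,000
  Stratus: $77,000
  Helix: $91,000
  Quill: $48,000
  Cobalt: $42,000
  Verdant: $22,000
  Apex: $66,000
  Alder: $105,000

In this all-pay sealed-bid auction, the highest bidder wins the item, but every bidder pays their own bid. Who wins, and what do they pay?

Sorting bids: 105,000 (Alder) > 91,000 (Helix) > 77,000 (Stratus) > 66,000 (Apex) > 48,000 (Quill) > 42,000 (Cobalt) > …
Alder wins with the top bid; all bids are sunk regardless.

Alder pays $105,000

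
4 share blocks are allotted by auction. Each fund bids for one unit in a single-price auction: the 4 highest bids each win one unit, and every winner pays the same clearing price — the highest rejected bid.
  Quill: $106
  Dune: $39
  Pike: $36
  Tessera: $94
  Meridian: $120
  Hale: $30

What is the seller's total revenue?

Total revenue: $144

Bids ranked high→low: 120 (Meridian), 106 (Quill), 94 (Tessera), 39 (Dune), 36 (Pike), 30 (Hale)
Top 4: Meridian, Quill, Tessera, Dune.
Highest unsuccessful bid: $36 → clearing price.
Total revenue = 4 × $36 = $144.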